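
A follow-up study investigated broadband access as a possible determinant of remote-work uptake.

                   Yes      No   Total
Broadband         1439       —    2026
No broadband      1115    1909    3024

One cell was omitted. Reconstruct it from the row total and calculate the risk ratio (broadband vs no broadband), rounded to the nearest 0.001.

The missing cell is in the exposed row: 2026 − 1439 = 587.
So a = 1439, b = 587, c = 1115, d = 1909.
RR = [a/(a+b)] / [c/(c+d)] = (1439/2026) / (1115/3024) = 0.71027/0.36872 = 1.92632

1.926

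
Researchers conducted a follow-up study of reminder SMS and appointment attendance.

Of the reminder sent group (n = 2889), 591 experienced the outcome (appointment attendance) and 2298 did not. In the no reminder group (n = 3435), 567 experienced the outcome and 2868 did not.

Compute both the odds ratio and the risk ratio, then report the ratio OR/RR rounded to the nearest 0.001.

1.050

From the description: a = 591, b = 2298, c = 567, d = 2868.
OR = (591·2868)/(2298·567) = 1694988/1302966 = 1.30087
Risk in exposed = 591/2889 = 0.20457; risk in unexposed = 567/3435 = 0.16507; RR = 1.23932
OR/RR = 1.30087 / 1.23932 = 1.04966
The outcome is not rare, so the OR lies further from 1 than the RR.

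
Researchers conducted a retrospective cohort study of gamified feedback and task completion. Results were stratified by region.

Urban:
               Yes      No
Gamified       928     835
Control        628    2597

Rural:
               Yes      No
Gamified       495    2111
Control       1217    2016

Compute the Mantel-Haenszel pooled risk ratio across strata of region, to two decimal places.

1.14

RR_MH = Σ(aᵢ·n₀ᵢ/nᵢ) / Σ(cᵢ·n₁ᵢ/nᵢ), with n₁ᵢ = aᵢ+bᵢ (exposed), n₀ᵢ = cᵢ+dᵢ (unexposed), nᵢ = n₁ᵢ+n₀ᵢ.
Stratum 1 (Urban): n₁ = 1763, n₀ = 3225, n = 4988; a·n₀/n = 928·3225/4988 = 600.0000; c·n₁/n = 628·1763/4988 = 221.9655
Stratum 2 (Rural): n₁ = 2606, n₀ = 3233, n = 5839; a·n₀/n = 495·3233/5839 = 274.0769; c·n₁/n = 1217·2606/5839 = 543.1584
RR_MH = (600.0000 + 274.0769) / (221.9655 + 543.1584) = 874.0769 / 765.1239 = 1.14240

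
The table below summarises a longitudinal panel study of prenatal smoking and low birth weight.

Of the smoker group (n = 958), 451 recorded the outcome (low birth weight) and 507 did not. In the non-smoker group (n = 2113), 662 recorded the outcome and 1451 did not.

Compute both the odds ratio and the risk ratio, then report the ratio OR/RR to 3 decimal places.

From the description: a = 451, b = 507, c = 662, d = 1451.
OR = (451·1451)/(507·662) = 654401/335634 = 1.94975
Risk in exposed = 451/958 = 0.47077; risk in unexposed = 662/2113 = 0.31330; RR = 1.50263
OR/RR = 1.94975 / 1.50263 = 1.29755
The outcome is not rare, so the OR lies further from 1 than the RR.

1.298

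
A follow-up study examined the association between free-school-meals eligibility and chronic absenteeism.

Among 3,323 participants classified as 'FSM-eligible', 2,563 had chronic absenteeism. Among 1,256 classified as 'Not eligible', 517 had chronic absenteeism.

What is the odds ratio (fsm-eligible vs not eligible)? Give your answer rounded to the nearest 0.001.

From the description: a = 2563, b = 760, c = 517, d = 739.
OR = (a·d)/(b·c) = (2563 × 739) / (760 × 517) = 1894057 / 392920 = 4.82046
The odds of chronic absenteeism are about 4.82 times as high in the fsm-eligible group.

4.820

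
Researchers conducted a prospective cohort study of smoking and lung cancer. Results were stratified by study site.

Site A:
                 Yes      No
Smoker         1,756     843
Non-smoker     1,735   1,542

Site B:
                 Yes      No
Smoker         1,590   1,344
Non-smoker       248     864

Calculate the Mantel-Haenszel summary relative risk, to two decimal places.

1.50

RR_MH = Σ(aᵢ·n₀ᵢ/nᵢ) / Σ(cᵢ·n₁ᵢ/nᵢ), with n₁ᵢ = aᵢ+bᵢ (exposed), n₀ᵢ = cᵢ+dᵢ (unexposed), nᵢ = n₁ᵢ+n₀ᵢ.
Stratum 1 (Site A): n₁ = 2599, n₀ = 3277, n = 5876; a·n₀/n = 1756·3277/5876 = 979.3077; c·n₁/n = 1735·2599/5876 = 767.4038
Stratum 2 (Site B): n₁ = 2934, n₀ = 1112, n = 4046; a·n₀/n = 1590·1112/4046 = 436.9946; c·n₁/n = 248·2934/4046 = 179.8398
RR_MH = (979.3077 + 436.9946) / (767.4038 + 179.8398) = 1416.3023 / 947.2437 = 1.49518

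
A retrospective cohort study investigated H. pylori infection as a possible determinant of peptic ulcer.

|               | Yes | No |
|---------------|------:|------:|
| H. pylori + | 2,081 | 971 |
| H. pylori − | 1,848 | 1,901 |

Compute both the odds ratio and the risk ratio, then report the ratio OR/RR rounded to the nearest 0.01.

Cells: a = 2081, b = 971, c = 1848, d = 1901.
OR = (2081·1901)/(971·1848) = 3955981/1794408 = 2.20462
Risk in exposed = 2081/3052 = 0.68185; risk in unexposed = 1848/3749 = 0.49293; RR = 1.38325
OR/RR = 2.20462 / 1.38325 = 1.59379
The outcome is not rare, so the OR lies further from 1 than the RR.

1.59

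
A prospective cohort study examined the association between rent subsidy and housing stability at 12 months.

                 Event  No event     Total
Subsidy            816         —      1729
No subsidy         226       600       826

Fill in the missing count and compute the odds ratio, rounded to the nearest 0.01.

The missing cell is in the exposed row: 1729 − 816 = 913.
So a = 816, b = 913, c = 226, d = 600.
OR = (a·d)/(b·c) = (816 × 600) / (913 × 226) = 489600 / 206338 = 2.37281

2.37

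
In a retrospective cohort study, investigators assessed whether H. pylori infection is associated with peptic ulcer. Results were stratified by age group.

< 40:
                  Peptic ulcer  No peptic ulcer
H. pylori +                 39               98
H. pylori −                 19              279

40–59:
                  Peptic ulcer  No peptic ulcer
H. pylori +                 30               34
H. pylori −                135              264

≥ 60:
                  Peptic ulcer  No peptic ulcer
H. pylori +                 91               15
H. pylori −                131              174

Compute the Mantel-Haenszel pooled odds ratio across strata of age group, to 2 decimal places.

OR_MH = Σ(aᵢdᵢ/nᵢ) / Σ(bᵢcᵢ/nᵢ), where nᵢ is the stratum total.
Stratum 1 (< 40): n = 435; a·d/n = 39·279/435 = 25.0138; b·c/n = 98·19/435 = 4.2805
Stratum 2 (40–59): n = 463; a·d/n = 30·264/463 = 17.1058; b·c/n = 34·135/463 = 9.9136
Stratum 3 (≥ 60): n = 411; a·d/n = 91·174/411 = 38.5255; b·c/n = 15·131/411 = 4.7810
OR_MH = (25.0138 + 17.1058 + 38.5255) / (4.2805 + 9.9136 + 4.7810) = 80.6452 / 18.9751 = 4.25006

4.25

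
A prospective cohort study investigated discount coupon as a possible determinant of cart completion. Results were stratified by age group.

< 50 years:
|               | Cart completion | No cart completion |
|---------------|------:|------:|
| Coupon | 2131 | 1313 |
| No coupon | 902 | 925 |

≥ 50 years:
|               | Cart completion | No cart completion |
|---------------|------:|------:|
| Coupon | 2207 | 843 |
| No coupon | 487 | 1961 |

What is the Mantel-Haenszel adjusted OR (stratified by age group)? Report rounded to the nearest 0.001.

3.879

OR_MH = Σ(aᵢdᵢ/nᵢ) / Σ(bᵢcᵢ/nᵢ), where nᵢ is the stratum total.
Stratum 1 (< 50 years): n = 5271; a·d/n = 2131·925/5271 = 373.9660; b·c/n = 1313·902/5271 = 224.6872
Stratum 2 (≥ 50 years): n = 5498; a·d/n = 2207·1961/5498 = 787.1821; b·c/n = 843·487/5498 = 74.6710
OR_MH = (373.9660 + 787.1821) / (224.6872 + 74.6710) = 1161.1481 / 299.3581 = 3.87879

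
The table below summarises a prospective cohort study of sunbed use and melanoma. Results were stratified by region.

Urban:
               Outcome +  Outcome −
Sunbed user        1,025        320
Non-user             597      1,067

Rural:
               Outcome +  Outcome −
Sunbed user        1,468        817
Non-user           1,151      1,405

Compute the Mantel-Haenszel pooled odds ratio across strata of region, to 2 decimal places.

3.06

OR_MH = Σ(aᵢdᵢ/nᵢ) / Σ(bᵢcᵢ/nᵢ), where nᵢ is the stratum total.
Stratum 1 (Urban): n = 3009; a·d/n = 1025·1067/3009 = 363.4679; b·c/n = 320·597/3009 = 63.4895
Stratum 2 (Rural): n = 4841; a·d/n = 1468·1405/4841 = 426.0566; b·c/n = 817·1151/4841 = 194.2506
OR_MH = (363.4679 + 426.0566) / (63.4895 + 194.2506) = 789.5245 / 257.7401 = 3.06326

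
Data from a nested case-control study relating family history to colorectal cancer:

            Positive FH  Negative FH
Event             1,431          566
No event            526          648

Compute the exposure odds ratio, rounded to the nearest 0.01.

Reading the table with exposure as columns: a = 1431 (Positive FH, case), b = 526 (Positive FH, non-case), c = 566 (Negative FH, case), d = 648.
OR = (a·d)/(b·c) = (1431 × 648) / (526 × 566) = 927288 / 297716 = 3.11467
The odds of colorectal cancer are about 3.11 times as high in the positive fh group.

3.11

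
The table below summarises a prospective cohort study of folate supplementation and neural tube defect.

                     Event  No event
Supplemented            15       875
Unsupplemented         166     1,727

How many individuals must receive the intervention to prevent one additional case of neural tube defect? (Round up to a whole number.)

15

Risk in treated group = 15/890 = 0.01685; risk in control = 166/1893 = 0.08769.
Absolute risk reduction = 0.08769 − 0.01685 = 0.07084
NNT = 1 / ARR = 1 / 0.07084 = 14.117 → round up → 15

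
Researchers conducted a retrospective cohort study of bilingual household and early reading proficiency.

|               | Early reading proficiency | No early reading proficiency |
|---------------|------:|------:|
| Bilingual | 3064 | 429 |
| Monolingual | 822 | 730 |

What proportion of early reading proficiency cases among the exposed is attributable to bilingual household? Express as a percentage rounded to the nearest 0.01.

Cells: a = 3064, b = 429, c = 822, d = 730.
Risk in exposed = 3064/3493 = 0.87718; risk in unexposed = 822/1552 = 0.52964.
RR = 0.87718/0.52964 = 1.65619
AR% = (RR − 1)/RR × 100 = (1.65619 − 1)/1.65619 × 100 = 39.6204%

39.62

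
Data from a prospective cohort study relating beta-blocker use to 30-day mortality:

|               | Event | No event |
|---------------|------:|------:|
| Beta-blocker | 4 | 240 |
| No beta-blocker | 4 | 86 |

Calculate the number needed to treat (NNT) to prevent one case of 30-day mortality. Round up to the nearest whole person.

Risk in treated group = 4/244 = 0.01639; risk in control = 4/90 = 0.04444.
Absolute risk reduction = 0.04444 − 0.01639 = 0.02805
NNT = 1 / ARR = 1 / 0.02805 = 35.649 → round up → 36

36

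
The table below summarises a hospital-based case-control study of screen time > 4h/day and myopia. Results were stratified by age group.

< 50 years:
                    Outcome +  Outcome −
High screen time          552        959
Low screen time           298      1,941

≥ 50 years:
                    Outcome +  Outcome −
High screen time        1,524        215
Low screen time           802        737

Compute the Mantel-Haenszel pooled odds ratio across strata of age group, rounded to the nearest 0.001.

OR_MH = Σ(aᵢdᵢ/nᵢ) / Σ(bᵢcᵢ/nᵢ), where nᵢ is the stratum total.
Stratum 1 (< 50 years): n = 3750; a·d/n = 552·1941/3750 = 285.7152; b·c/n = 959·298/3750 = 76.2085
Stratum 2 (≥ 50 years): n = 3278; a·d/n = 1524·737/3278 = 342.6443; b·c/n = 215·802/3278 = 52.6022
OR_MH = (285.7152 + 342.6443) / (76.2085 + 52.6022) = 628.3595 / 128.8107 = 4.87816

4.878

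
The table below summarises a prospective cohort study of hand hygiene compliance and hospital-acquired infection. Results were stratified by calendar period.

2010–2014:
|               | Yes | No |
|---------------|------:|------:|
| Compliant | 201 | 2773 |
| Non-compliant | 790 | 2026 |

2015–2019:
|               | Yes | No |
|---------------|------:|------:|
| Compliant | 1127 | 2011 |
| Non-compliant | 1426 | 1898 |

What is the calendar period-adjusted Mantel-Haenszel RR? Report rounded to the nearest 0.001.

RR_MH = Σ(aᵢ·n₀ᵢ/nᵢ) / Σ(cᵢ·n₁ᵢ/nᵢ), with n₁ᵢ = aᵢ+bᵢ (exposed), n₀ᵢ = cᵢ+dᵢ (unexposed), nᵢ = n₁ᵢ+n₀ᵢ.
Stratum 1 (2010–2014): n₁ = 2974, n₀ = 2816, n = 5790; a·n₀/n = 201·2816/5790 = 97.7575; c·n₁/n = 790·2974/5790 = 405.7789
Stratum 2 (2015–2019): n₁ = 3138, n₀ = 3324, n = 6462; a·n₀/n = 1127·3324/6462 = 579.7196; c·n₁/n = 1426·3138/6462 = 692.4773
RR_MH = (97.7575 + 579.7196) / (405.7789 + 692.4773) = 677.4771 / 1098.2562 = 0.61687

0.617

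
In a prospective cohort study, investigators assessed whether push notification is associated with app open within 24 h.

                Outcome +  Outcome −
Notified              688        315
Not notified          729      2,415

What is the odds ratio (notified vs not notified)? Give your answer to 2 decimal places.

7.24

Cells: a = 688, b = 315, c = 729, d = 2415.
OR = (a·d)/(b·c) = (688 × 2415) / (315 × 729) = 1661520 / 229635 = 7.23548
The odds of app open within 24 h are about 7.24 times as high in the notified group.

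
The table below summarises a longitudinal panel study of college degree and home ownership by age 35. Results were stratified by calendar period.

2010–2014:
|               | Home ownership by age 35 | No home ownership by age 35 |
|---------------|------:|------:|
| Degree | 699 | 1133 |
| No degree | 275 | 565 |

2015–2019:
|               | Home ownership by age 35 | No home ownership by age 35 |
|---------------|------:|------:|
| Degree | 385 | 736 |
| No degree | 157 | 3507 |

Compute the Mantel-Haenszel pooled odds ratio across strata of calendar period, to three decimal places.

3.055

OR_MH = Σ(aᵢdᵢ/nᵢ) / Σ(bᵢcᵢ/nᵢ), where nᵢ is the stratum total.
Stratum 1 (2010–2014): n = 2672; a·d/n = 699·565/2672 = 147.8050; b·c/n = 1133·275/2672 = 116.6074
Stratum 2 (2015–2019): n = 4785; a·d/n = 385·3507/4785 = 282.1724; b·c/n = 736·157/4785 = 24.1488
OR_MH = (147.8050 + 282.1724) / (116.6074 + 24.1488) = 429.9774 / 140.7562 = 3.05477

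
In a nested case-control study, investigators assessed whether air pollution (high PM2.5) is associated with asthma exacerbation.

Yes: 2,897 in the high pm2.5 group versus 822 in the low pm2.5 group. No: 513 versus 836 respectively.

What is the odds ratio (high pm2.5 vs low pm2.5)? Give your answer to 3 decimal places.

5.743

From the description: a = 2897, b = 513, c = 822, d = 836.
OR = (a·d)/(b·c) = (2897 × 836) / (513 × 822) = 2421892 / 421686 = 5.74335
The odds of asthma exacerbation are about 5.74 times as high in the high pm2.5 group.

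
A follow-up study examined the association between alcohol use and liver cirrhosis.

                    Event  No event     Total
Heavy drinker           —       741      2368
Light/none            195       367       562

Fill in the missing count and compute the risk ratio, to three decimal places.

The missing cell is in the exposed row: 2368 − 741 = 1627.
So a = 1627, b = 741, c = 195, d = 367.
RR = [a/(a+b)] / [c/(c+d)] = (1627/2368) / (195/562) = 0.68708/0.34698 = 1.98019

1.980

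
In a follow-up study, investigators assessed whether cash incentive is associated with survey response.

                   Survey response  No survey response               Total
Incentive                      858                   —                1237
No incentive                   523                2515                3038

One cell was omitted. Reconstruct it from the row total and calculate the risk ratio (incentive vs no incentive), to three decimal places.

The missing cell is in the exposed row: 1237 − 858 = 379.
So a = 858, b = 379, c = 523, d = 2515.
RR = [a/(a+b)] / [c/(c+d)] = (858/1237) / (523/3038) = 0.69361/0.17215 = 4.02906

4.029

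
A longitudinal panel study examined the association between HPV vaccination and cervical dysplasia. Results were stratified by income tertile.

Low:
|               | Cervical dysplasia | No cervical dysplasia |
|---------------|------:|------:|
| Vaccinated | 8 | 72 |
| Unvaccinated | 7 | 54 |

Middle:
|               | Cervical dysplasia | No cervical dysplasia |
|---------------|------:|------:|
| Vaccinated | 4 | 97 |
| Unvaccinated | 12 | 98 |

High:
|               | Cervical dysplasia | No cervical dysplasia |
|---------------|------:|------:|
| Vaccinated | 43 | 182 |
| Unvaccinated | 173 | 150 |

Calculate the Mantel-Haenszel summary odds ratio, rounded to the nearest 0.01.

0.25

OR_MH = Σ(aᵢdᵢ/nᵢ) / Σ(bᵢcᵢ/nᵢ), where nᵢ is the stratum total.
Stratum 1 (Low): n = 141; a·d/n = 8·54/141 = 3.0638; b·c/n = 72·7/141 = 3.5745
Stratum 2 (Middle): n = 211; a·d/n = 4·98/211 = 1.8578; b·c/n = 97·12/211 = 5.5166
Stratum 3 (High): n = 548; a·d/n = 43·150/548 = 11.7701; b·c/n = 182·173/548 = 57.4562
OR_MH = (3.0638 + 1.8578 + 11.7701) / (3.5745 + 5.5166 + 57.4562) = 16.6917 / 66.5473 = 0.25083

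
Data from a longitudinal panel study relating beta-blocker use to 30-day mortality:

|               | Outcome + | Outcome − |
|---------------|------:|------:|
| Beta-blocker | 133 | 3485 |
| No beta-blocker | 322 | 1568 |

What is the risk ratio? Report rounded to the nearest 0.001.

0.216

Cells: a = 133, b = 3485, c = 322, d = 1568.
Risk in exposed = 133/3618 = 0.03676; risk in unexposed = 322/1890 = 0.17037.
RR = 0.03676 / 0.17037 = 0.21577
The risk is 78% lower among the exposed than among the unexposed.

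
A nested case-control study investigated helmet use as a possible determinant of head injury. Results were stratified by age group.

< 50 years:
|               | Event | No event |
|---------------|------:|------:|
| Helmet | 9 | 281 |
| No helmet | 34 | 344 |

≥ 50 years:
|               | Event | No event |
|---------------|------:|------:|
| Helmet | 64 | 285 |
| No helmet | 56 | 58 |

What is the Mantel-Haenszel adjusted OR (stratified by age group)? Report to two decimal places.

OR_MH = Σ(aᵢdᵢ/nᵢ) / Σ(bᵢcᵢ/nᵢ), where nᵢ is the stratum total.
Stratum 1 (< 50 years): n = 668; a·d/n = 9·344/668 = 4.6347; b·c/n = 281·34/668 = 14.3024
Stratum 2 (≥ 50 years): n = 463; a·d/n = 64·58/463 = 8.0173; b·c/n = 285·56/463 = 34.4708
OR_MH = (4.6347 + 8.0173) / (14.3024 + 34.4708) = 12.6520 / 48.7732 = 0.25940

0.26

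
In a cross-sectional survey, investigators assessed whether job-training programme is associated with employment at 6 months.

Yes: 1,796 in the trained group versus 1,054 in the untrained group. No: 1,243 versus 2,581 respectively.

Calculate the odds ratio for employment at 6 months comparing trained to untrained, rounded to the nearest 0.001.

3.538

From the description: a = 1796, b = 1243, c = 1054, d = 2581.
OR = (a·d)/(b·c) = (1796 × 2581) / (1243 × 1054) = 4635476 / 1310122 = 3.53820
The odds of employment at 6 months are about 3.54 times as high in the trained group.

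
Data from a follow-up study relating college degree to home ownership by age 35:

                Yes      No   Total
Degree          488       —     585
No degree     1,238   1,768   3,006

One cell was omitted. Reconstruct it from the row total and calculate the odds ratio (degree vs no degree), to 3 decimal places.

7.185

The missing cell is in the exposed row: 585 − 488 = 97.
So a = 488, b = 97, c = 1238, d = 1768.
OR = (a·d)/(b·c) = (488 × 1768) / (97 × 1238) = 862784 / 120086 = 7.18472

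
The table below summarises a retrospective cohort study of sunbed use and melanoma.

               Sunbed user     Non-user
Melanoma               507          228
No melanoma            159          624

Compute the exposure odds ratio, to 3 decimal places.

8.727

Reading the table with exposure as columns: a = 507 (Sunbed user, case), b = 159 (Sunbed user, non-case), c = 228 (Non-user, case), d = 624.
OR = (a·d)/(b·c) = (507 × 624) / (159 × 228) = 316368 / 36252 = 8.72691
The odds of melanoma are about 8.73 times as high in the sunbed user group.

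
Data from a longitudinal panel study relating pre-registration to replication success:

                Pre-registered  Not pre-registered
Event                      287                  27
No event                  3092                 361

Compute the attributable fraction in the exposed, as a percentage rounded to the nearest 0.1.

18.1

Reading the table with exposure as columns: a = 287 (Pre-registered, case), b = 3092 (Pre-registered, non-case), c = 27 (Not pre-registered, case), d = 361.
Risk in exposed = 287/3379 = 0.08494; risk in unexposed = 27/388 = 0.06959.
RR = 0.08494/0.06959 = 1.22057
AR% = (RR − 1)/RR × 100 = (1.22057 − 1)/1.22057 × 100 = 18.0709%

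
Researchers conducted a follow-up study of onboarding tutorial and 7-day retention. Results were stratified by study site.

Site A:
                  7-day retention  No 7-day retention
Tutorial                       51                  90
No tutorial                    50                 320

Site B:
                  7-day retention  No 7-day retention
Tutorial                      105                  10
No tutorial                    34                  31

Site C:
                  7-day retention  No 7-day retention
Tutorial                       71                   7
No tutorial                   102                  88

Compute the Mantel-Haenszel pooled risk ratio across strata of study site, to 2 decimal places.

1.92

RR_MH = Σ(aᵢ·n₀ᵢ/nᵢ) / Σ(cᵢ·n₁ᵢ/nᵢ), with n₁ᵢ = aᵢ+bᵢ (exposed), n₀ᵢ = cᵢ+dᵢ (unexposed), nᵢ = n₁ᵢ+n₀ᵢ.
Stratum 1 (Site A): n₁ = 141, n₀ = 370, n = 511; a·n₀/n = 51·370/511 = 36.9276; c·n₁/n = 50·141/511 = 13.7965
Stratum 2 (Site B): n₁ = 115, n₀ = 65, n = 180; a·n₀/n = 105·65/180 = 37.9167; c·n₁/n = 34·115/180 = 21.7222
Stratum 3 (Site C): n₁ = 78, n₀ = 190, n = 268; a·n₀/n = 71·190/268 = 50.3358; c·n₁/n = 102·78/268 = 29.6866
RR_MH = (36.9276 + 37.9167 + 50.3358) / (13.7965 + 21.7222 + 29.6866) = 125.1801 / 65.2053 = 1.91978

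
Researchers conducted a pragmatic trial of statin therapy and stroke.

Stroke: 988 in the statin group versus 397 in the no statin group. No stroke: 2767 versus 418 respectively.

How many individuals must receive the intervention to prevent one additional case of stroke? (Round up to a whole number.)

5

Risk in treated group = 988/3755 = 0.26312; risk in control = 397/815 = 0.48712.
Absolute risk reduction = 0.48712 − 0.26312 = 0.22400
NNT = 1 / ARR = 1 / 0.22400 = 4.464 → round up → 5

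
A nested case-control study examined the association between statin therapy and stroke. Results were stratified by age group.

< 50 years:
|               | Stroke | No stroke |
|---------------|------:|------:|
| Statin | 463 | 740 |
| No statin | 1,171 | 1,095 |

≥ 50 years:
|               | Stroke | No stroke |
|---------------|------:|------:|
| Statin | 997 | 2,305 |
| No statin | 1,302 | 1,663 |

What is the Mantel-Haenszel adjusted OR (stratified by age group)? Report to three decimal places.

OR_MH = Σ(aᵢdᵢ/nᵢ) / Σ(bᵢcᵢ/nᵢ), where nᵢ is the stratum total.
Stratum 1 (< 50 years): n = 3469; a·d/n = 463·1095/3469 = 146.1473; b·c/n = 740·1171/3469 = 249.7953
Stratum 2 (≥ 50 years): n = 6267; a·d/n = 997·1663/6267 = 264.5622; b·c/n = 2305·1302/6267 = 478.8751
OR_MH = (146.1473 + 264.5622) / (249.7953 + 478.8751) = 410.7095 / 728.6704 = 0.56364

0.564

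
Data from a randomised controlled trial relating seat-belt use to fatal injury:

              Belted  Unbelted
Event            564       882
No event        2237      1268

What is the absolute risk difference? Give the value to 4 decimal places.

-0.2089

Reading the table with exposure as columns: a = 564 (Belted, case), b = 2237 (Belted, non-case), c = 882 (Unbelted, case), d = 1268.
Risk in exposed = 564/2801 = 0.201357; risk in unexposed = 882/2150 = 0.410233.
Risk difference = 0.201357 − 0.410233 = -0.208876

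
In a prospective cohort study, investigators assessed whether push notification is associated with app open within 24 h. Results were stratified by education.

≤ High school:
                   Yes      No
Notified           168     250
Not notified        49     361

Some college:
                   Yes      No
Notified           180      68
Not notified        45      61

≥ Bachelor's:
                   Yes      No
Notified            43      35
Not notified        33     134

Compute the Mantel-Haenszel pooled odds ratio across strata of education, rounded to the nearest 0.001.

4.539

OR_MH = Σ(aᵢdᵢ/nᵢ) / Σ(bᵢcᵢ/nᵢ), where nᵢ is the stratum total.
Stratum 1 (≤ High school): n = 828; a·d/n = 168·361/828 = 73.2464; b·c/n = 250·49/828 = 14.7947
Stratum 2 (Some college): n = 354; a·d/n = 180·61/354 = 31.0169; b·c/n = 68·45/354 = 8.6441
Stratum 3 (≥ Bachelor's): n = 245; a·d/n = 43·134/245 = 23.5184; b·c/n = 35·33/245 = 4.7143
OR_MH = (73.2464 + 31.0169 + 23.5184) / (14.7947 + 8.6441 + 4.7143) = 127.7817 / 28.1530 = 4.53882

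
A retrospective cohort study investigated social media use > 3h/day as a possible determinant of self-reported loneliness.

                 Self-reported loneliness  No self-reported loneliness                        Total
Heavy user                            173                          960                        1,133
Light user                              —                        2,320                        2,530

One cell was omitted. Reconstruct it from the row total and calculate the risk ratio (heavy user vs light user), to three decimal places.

1.840

The missing cell is in the unexposed row: 2530 − 2320 = 210.
So a = 173, b = 960, c = 210, d = 2320.
RR = [a/(a+b)] / [c/(c+d)] = (173/1133) / (210/2530) = 0.15269/0.08300 = 1.83957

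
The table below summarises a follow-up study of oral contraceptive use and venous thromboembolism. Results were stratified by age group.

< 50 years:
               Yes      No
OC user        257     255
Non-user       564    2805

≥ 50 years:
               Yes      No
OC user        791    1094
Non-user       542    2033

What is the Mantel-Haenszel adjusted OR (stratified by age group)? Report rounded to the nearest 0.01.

3.21

OR_MH = Σ(aᵢdᵢ/nᵢ) / Σ(bᵢcᵢ/nᵢ), where nᵢ is the stratum total.
Stratum 1 (< 50 years): n = 3881; a·d/n = 257·2805/3881 = 185.7472; b·c/n = 255·564/3881 = 37.0575
Stratum 2 (≥ 50 years): n = 4460; a·d/n = 791·2033/4460 = 360.5612; b·c/n = 1094·542/4460 = 132.9480
OR_MH = (185.7472 + 360.5612) / (37.0575 + 132.9480) = 546.3084 / 170.0054 = 3.21348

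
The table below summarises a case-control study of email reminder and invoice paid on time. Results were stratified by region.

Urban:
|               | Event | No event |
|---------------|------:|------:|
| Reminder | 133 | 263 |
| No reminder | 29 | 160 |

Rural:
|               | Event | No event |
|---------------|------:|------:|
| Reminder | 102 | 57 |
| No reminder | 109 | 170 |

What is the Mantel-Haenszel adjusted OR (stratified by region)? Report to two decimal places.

2.79

OR_MH = Σ(aᵢdᵢ/nᵢ) / Σ(bᵢcᵢ/nᵢ), where nᵢ is the stratum total.
Stratum 1 (Urban): n = 585; a·d/n = 133·160/585 = 36.3761; b·c/n = 263·29/585 = 13.0376
Stratum 2 (Rural): n = 438; a·d/n = 102·170/438 = 39.5890; b·c/n = 57·109/438 = 14.1849
OR_MH = (36.3761 + 39.5890) / (13.0376 + 14.1849) = 75.9651 / 27.2225 = 2.79052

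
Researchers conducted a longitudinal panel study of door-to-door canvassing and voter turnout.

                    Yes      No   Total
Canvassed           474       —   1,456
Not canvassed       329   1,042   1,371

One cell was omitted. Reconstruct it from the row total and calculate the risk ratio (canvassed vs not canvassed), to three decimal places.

The missing cell is in the exposed row: 1456 − 474 = 982.
So a = 474, b = 982, c = 329, d = 1042.
RR = [a/(a+b)] / [c/(c+d)] = (474/1456) / (329/1371) = 0.32555/0.23997 = 1.35662

1.357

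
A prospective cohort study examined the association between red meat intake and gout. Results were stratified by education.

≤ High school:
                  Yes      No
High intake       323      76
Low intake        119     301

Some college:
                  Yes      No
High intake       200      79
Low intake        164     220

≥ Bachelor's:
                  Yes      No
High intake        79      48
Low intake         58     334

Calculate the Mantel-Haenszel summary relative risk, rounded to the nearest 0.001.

2.416

RR_MH = Σ(aᵢ·n₀ᵢ/nᵢ) / Σ(cᵢ·n₁ᵢ/nᵢ), with n₁ᵢ = aᵢ+bᵢ (exposed), n₀ᵢ = cᵢ+dᵢ (unexposed), nᵢ = n₁ᵢ+n₀ᵢ.
Stratum 1 (≤ High school): n₁ = 399, n₀ = 420, n = 819; a·n₀/n = 323·420/819 = 165.6410; c·n₁/n = 119·399/819 = 57.9744
Stratum 2 (Some college): n₁ = 279, n₀ = 384, n = 663; a·n₀/n = 200·384/663 = 115.8371; c·n₁/n = 164·279/663 = 69.0136
Stratum 3 (≥ Bachelor's): n₁ = 127, n₀ = 392, n = 519; a·n₀/n = 79·392/519 = 59.6686; c·n₁/n = 58·127/519 = 14.1927
RR_MH = (165.6410 + 115.8371 + 59.6686) / (57.9744 + 69.0136 + 14.1927) = 341.1467 / 141.1806 = 2.41639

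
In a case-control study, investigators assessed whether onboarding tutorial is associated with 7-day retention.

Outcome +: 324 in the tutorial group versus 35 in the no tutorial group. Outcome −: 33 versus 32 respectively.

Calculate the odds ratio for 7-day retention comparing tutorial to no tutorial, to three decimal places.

8.977

From the description: a = 324, b = 33, c = 35, d = 32.
OR = (a·d)/(b·c) = (324 × 32) / (33 × 35) = 10368 / 1155 = 8.97662
The odds of 7-day retention are about 8.98 times as high in the tutorial group.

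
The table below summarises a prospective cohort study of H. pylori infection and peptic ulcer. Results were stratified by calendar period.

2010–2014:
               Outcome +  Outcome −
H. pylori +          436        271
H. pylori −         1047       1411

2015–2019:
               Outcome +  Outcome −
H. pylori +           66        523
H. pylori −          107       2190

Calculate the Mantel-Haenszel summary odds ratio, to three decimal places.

OR_MH = Σ(aᵢdᵢ/nᵢ) / Σ(bᵢcᵢ/nᵢ), where nᵢ is the stratum total.
Stratum 1 (2010–2014): n = 3165; a·d/n = 436·1411/3165 = 194.3747; b·c/n = 271·1047/3165 = 89.6483
Stratum 2 (2015–2019): n = 2886; a·d/n = 66·2190/2886 = 50.0832; b·c/n = 523·107/2886 = 19.3905
OR_MH = (194.3747 + 50.0832) / (89.6483 + 19.3905) = 244.4579 / 109.0388 = 2.24193

2.242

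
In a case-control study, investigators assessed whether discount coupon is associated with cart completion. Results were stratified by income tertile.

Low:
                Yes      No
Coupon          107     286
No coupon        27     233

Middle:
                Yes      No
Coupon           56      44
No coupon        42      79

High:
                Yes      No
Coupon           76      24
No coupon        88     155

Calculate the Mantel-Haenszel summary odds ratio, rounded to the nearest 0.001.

OR_MH = Σ(aᵢdᵢ/nᵢ) / Σ(bᵢcᵢ/nᵢ), where nᵢ is the stratum total.
Stratum 1 (Low): n = 653; a·d/n = 107·233/653 = 38.1792; b·c/n = 286·27/653 = 11.8254
Stratum 2 (Middle): n = 221; a·d/n = 56·79/221 = 20.0181; b·c/n = 44·42/221 = 8.3620
Stratum 3 (High): n = 343; a·d/n = 76·155/343 = 34.3440; b·c/n = 24·88/343 = 6.1574
OR_MH = (38.1792 + 20.0181 + 34.3440) / (11.8254 + 8.3620 + 6.1574) = 92.5413 / 26.3448 = 3.51269

3.513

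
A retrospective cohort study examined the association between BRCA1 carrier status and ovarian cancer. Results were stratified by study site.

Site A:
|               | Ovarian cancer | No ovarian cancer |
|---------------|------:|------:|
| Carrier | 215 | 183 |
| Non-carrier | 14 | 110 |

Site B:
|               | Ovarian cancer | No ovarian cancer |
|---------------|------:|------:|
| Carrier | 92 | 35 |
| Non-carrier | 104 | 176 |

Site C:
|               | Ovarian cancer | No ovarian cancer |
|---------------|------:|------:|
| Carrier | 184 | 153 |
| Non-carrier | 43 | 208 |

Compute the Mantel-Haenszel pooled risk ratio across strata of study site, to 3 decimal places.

RR_MH = Σ(aᵢ·n₀ᵢ/nᵢ) / Σ(cᵢ·n₁ᵢ/nᵢ), with n₁ᵢ = aᵢ+bᵢ (exposed), n₀ᵢ = cᵢ+dᵢ (unexposed), nᵢ = n₁ᵢ+n₀ᵢ.
Stratum 1 (Site A): n₁ = 398, n₀ = 124, n = 522; a·n₀/n = 215·124/522 = 51.0728; c·n₁/n = 14·398/522 = 10.6743
Stratum 2 (Site B): n₁ = 127, n₀ = 280, n = 407; a·n₀/n = 92·280/407 = 63.2924; c·n₁/n = 104·127/407 = 32.4521
Stratum 3 (Site C): n₁ = 337, n₀ = 251, n = 588; a·n₀/n = 184·251/588 = 78.5442; c·n₁/n = 43·337/588 = 24.6446
RR_MH = (51.0728 + 63.2924 + 78.5442) / (10.6743 + 32.4521 + 24.6446) = 192.9094 / 67.7710 = 2.84649

2.846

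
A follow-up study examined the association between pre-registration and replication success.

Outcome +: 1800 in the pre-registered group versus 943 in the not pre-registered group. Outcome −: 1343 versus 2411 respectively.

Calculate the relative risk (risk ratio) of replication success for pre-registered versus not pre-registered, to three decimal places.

From the description: a = 1800, b = 1343, c = 943, d = 2411.
Risk in exposed = 1800/3143 = 0.57270; risk in unexposed = 943/3354 = 0.28116.
RR = 0.57270 / 0.28116 = 2.03695
The risk among the exposed is 2.04 times that among the unexposed.

2.037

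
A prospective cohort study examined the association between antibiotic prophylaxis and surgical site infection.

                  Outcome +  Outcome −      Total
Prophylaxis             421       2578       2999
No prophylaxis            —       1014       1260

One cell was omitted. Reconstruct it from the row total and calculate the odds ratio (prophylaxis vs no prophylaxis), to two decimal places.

The missing cell is in the unexposed row: 1260 − 1014 = 246.
So a = 421, b = 2578, c = 246, d = 1014.
OR = (a·d)/(b·c) = (421 × 1014) / (2578 × 246) = 426894 / 634188 = 0.67313

0.67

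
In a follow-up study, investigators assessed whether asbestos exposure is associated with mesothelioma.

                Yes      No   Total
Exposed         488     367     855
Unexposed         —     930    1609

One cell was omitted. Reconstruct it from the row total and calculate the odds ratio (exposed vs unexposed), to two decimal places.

1.82

The missing cell is in the unexposed row: 1609 − 930 = 679.
So a = 488, b = 367, c = 679, d = 930.
OR = (a·d)/(b·c) = (488 × 930) / (367 × 679) = 453840 / 249193 = 1.82124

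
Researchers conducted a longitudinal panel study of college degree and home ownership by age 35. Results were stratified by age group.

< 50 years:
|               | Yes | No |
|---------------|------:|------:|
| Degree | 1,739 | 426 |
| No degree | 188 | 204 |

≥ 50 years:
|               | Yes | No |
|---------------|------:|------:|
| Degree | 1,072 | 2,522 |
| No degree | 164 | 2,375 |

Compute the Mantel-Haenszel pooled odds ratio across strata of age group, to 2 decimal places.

OR_MH = Σ(aᵢdᵢ/nᵢ) / Σ(bᵢcᵢ/nᵢ), where nᵢ is the stratum total.
Stratum 1 (< 50 years): n = 2557; a·d/n = 1739·204/2557 = 138.7391; b·c/n = 426·188/2557 = 31.3211
Stratum 2 (≥ 50 years): n = 6133; a·d/n = 1072·2375/6133 = 415.1313; b·c/n = 2522·164/6133 = 67.4398
OR_MH = (138.7391 + 415.1313) / (31.3211 + 67.4398) = 553.8704 / 98.7608 = 5.60820

5.61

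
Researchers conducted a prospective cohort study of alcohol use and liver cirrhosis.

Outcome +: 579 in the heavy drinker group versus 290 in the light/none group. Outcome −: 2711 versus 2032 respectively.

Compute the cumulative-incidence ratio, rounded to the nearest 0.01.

1.41

From the description: a = 579, b = 2711, c = 290, d = 2032.
Risk in exposed = 579/3290 = 0.17599; risk in unexposed = 290/2322 = 0.12489.
RR = 0.17599 / 0.12489 = 1.40912
The risk among the exposed is 1.41 times that among the unexposed.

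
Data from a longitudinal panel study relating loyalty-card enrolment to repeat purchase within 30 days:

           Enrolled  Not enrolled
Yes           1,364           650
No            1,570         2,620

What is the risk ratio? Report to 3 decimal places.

Reading the table with exposure as columns: a = 1364 (Enrolled, case), b = 1570 (Enrolled, non-case), c = 650 (Not enrolled, case), d = 2620.
Risk in exposed = 1364/2934 = 0.46489; risk in unexposed = 650/3270 = 0.19878.
RR = 0.46489 / 0.19878 = 2.33878
The risk among the exposed is 2.34 times that among the unexposed.

2.339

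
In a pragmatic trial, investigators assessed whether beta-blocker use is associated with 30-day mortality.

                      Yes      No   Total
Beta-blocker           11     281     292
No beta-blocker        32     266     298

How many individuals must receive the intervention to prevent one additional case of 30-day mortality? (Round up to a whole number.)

15

Risk in treated group = 11/292 = 0.03767; risk in control = 32/298 = 0.10738.
Absolute risk reduction = 0.10738 − 0.03767 = 0.06971
NNT = 1 / ARR = 1 / 0.06971 = 14.345 → round up → 15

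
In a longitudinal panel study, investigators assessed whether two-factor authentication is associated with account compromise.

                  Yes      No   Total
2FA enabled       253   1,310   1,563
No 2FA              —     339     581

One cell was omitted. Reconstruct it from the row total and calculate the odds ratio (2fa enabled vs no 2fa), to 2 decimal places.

The missing cell is in the unexposed row: 581 − 339 = 242.
So a = 253, b = 1310, c = 242, d = 339.
OR = (a·d)/(b·c) = (253 × 339) / (1310 × 242) = 85767 / 317020 = 0.27054

0.27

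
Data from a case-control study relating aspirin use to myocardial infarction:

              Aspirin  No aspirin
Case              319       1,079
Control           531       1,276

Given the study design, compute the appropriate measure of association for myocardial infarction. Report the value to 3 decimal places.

Reading the table with exposure as columns: a = 319 (Aspirin, case), b = 531 (Aspirin, non-case), c = 1079 (No aspirin, case), d = 1276.
This is a case-control study: participants were sampled on outcome status, so risks in the source population cannot be estimated directly — relative risk is not valid here. The odds ratio is the appropriate measure.
OR = (a·d)/(b·c) = (319 × 1276) / (531 × 1079) = 407044 / 572949 = 0.71044

0.710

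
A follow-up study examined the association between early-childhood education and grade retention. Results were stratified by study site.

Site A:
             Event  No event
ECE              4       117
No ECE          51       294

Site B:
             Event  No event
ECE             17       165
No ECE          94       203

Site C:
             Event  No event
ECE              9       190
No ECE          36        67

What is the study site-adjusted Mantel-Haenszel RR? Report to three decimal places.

0.228

RR_MH = Σ(aᵢ·n₀ᵢ/nᵢ) / Σ(cᵢ·n₁ᵢ/nᵢ), with n₁ᵢ = aᵢ+bᵢ (exposed), n₀ᵢ = cᵢ+dᵢ (unexposed), nᵢ = n₁ᵢ+n₀ᵢ.
Stratum 1 (Site A): n₁ = 121, n₀ = 345, n = 466; a·n₀/n = 4·345/466 = 2.9614; c·n₁/n = 51·121/466 = 13.2425
Stratum 2 (Site B): n₁ = 182, n₀ = 297, n = 479; a·n₀/n = 17·297/479 = 10.5407; c·n₁/n = 94·182/479 = 35.7161
Stratum 3 (Site C): n₁ = 199, n₀ = 103, n = 302; a·n₀/n = 9·103/302 = 3.0695; c·n₁/n = 36·199/302 = 23.7219
RR_MH = (2.9614 + 10.5407 + 3.0695) / (13.2425 + 35.7161 + 23.7219) = 16.5716 / 72.6804 = 0.22801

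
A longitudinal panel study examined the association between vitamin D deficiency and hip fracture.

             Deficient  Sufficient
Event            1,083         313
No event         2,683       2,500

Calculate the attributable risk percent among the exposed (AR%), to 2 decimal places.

Reading the table with exposure as columns: a = 1083 (Deficient, case), b = 2683 (Deficient, non-case), c = 313 (Sufficient, case), d = 2500.
Risk in exposed = 1083/3766 = 0.28757; risk in unexposed = 313/2813 = 0.11127.
RR = 0.28757/0.11127 = 2.58448
AR% = (RR − 1)/RR × 100 = (2.58448 − 1)/2.58448 × 100 = 61.3075%

61.31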